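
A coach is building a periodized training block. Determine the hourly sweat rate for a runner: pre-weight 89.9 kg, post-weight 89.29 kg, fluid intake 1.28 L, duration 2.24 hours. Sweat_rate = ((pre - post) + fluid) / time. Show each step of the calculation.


Mass lost = 89.9 - 89.29 = 0.61 kg
Add fluid consumed: 0.61 + 1.28 = 1.89 L total sweat
Sweat rate = 1.89 / 2.24 = 0.844 L/h

0.844 L/h


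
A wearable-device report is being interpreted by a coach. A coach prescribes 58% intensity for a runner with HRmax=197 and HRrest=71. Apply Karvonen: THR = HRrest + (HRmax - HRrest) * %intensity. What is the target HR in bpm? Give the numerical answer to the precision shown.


Heart rate reserve = 197 - 71 = 126
Intensity fraction = 58 / 100 = 0.58
THR = 71 + 126 * 0.58 = 144.08 bpm

144.08 bpm


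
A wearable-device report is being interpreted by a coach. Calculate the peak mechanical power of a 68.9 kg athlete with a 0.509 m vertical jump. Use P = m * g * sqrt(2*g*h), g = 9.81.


First, sqrt(2gh) = sqrt(2 * 9.81 * 0.509)
= sqrt(9.98658) = 3.160155 m/s
Power = 68.9 * 9.81 * 3.160155 = 2135.98 W

2135.98 W


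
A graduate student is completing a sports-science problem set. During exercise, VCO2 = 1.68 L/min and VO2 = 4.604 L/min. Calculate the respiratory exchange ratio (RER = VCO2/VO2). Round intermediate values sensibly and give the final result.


RER = VCO2 / VO2
= 1.68 / 4.604
= 0.3649

0.3649


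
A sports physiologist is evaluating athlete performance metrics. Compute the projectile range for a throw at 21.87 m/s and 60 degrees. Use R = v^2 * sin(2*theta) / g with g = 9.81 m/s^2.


Two times the angle = 120 degrees
sin(120) = 0.866025
R = 478.2969 * 0.866025 / 9.81 = 42.224 m

42.224 m


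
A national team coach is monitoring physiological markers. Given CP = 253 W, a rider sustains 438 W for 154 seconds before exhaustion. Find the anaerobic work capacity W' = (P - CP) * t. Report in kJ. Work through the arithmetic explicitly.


Excess power = 438 - 253 = 185 W
Work above CP = 185 * 154 = 28490 J
W' = 28.49 kJ

28.49 kJ


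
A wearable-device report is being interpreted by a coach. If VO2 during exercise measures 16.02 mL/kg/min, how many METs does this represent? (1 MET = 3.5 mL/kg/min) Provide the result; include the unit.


METs = VO2 / 3.5 = 16.02 / 3.5 = 4.58

4.58 METs


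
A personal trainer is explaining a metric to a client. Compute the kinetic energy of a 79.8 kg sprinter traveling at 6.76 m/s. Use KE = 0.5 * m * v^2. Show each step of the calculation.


Velocity squared = 45.6976
KE = 0.5 * 79.8 * 45.6976 = 1823.33 J

1823.33 J


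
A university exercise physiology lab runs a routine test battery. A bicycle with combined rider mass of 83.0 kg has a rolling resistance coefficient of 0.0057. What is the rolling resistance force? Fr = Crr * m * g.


Fr = 0.0057 * 83.0 * 9.81
= 0.4731 * 9.81
= 4.641 N

4.641 N


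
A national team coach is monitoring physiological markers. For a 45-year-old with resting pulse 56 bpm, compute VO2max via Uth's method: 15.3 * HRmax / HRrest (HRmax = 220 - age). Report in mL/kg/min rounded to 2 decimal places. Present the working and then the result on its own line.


Step 1: HRmax = 220 - 45 = 175 bpm
Step 2: Ratio = 175 / 56 = 3.125
Step 3: VO2max = 15.3 * 3.125 = 47.81 mL/kg/min

47.81 mL/kg/min


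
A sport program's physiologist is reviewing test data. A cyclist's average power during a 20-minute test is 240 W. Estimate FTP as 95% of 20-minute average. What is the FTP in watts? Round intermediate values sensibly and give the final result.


FTP = 20-min power * 0.95
= 240 * 0.95
= 228.0 W

228.0 W


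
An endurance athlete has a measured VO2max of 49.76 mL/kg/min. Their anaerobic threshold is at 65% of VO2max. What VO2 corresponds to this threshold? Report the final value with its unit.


Anaerobic threshold VO2 = VO2max * 65%
= 49.76 * 0.65
= 32.34 mL/kg/min

32.34 mL/kg/min


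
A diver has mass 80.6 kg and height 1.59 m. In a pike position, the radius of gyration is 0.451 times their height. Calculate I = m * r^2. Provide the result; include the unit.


r = 0.451 * 1.59 = 0.71709 m
I = m * r^2 = 80.6 * 0.514218 = 41.446 kg*m^2

41.446 kg*m^2


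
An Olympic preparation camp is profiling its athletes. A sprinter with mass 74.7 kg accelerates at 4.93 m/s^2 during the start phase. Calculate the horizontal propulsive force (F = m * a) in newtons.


F = m * a
= 74.7 * 4.93
= 368.27 N

368.27 N


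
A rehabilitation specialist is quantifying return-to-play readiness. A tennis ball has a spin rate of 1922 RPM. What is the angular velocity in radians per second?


Convert RPM to rad/s: multiply by 2*pi and divide by 60
omega = 1922 * 2 * pi / 60
= 201.271 rad/s

201.271 rad/s


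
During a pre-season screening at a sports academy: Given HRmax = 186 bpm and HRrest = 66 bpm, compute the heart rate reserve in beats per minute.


Heart rate reserve = maximum HR minus resting HR
HRR = 186 - 66 = 120 bpm

120 bpm


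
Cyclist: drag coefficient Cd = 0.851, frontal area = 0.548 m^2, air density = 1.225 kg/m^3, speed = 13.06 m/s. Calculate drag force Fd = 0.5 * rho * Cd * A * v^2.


v^2 = 13.06^2 = 170.5636
Fd = 0.5 * 1.225 * 0.851 * 0.548 * 170.5636
= 48.719 N

48.719 N


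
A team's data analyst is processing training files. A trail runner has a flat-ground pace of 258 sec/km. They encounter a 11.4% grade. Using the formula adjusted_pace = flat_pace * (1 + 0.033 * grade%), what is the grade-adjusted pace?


Grade factor = 1 + 0.033 * 11.4 = 1.3762
Adjusted = 258 * 1.3762 = 355.06 sec/km

355.06 s/km


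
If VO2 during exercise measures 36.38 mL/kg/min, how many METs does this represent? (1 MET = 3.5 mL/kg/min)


METs = VO2 / 3.5 = 36.38 / 3.5 = 10.39

10.39 METs


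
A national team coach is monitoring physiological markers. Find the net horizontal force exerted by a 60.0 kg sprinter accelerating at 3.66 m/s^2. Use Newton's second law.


Newton's second law: F = m * a
F = 60.0 * 3.66 = 219.6 N

219.6 N


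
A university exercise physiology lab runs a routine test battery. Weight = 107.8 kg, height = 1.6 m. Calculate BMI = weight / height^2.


height^2 = 1.6^2 = 2.56
BMI = 107.8 / 2.56 = 42.11 kg/m^2

42.11 kg/m^2


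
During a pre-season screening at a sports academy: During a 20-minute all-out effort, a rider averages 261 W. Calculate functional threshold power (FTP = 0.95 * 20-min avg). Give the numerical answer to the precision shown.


FTP = 0.95 * 261
= 247.95 W

247.95 W


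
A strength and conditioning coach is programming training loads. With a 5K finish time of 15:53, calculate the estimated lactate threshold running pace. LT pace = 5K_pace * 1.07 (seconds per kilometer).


Race duration = 953 s for 5 km
Average pace = 953 / 5 = 190.6 s/km
LT pace = 190.6 * 1.07
= 203.94 s/km

203.94 s/km


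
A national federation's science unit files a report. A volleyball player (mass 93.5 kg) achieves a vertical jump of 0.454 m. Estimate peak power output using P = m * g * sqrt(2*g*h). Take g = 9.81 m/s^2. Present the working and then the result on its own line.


2 * g * h = 2 * 9.81 * 0.454 = 8.90748
sqrt(8.90748) = 2.98454 m/s
P = 93.5 * 9.81 * 2.98454 = 2737.52 W

2737.52 W


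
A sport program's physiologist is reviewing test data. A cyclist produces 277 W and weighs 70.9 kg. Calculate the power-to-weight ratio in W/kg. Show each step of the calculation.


P/W = power / mass
= 277 / 70.9
= 3.907 W/kg

3.907 W/kg


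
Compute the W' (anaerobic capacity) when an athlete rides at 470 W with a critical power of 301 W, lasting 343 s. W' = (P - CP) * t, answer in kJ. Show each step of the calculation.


Above-CP power = 169 W
Duration = 343 s
W' = 169 * 343 = 57967 J
Convert: 57967 / 1000 = 57.967 kJ

57.967 kJ


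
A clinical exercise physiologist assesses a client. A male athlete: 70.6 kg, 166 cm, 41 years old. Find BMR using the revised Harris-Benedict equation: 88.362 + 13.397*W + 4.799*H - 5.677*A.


Intercept = 88.362
Weight contribution = 13.397 * 70.6 = 945.8282
Height contribution = 4.799 * 166 = 796.634
Age contribution = 5.677 * 41 = 232.757
BMR = 88.362 + 945.8282 + 796.634 - 232.757
= 1598.07 kcal/day

1598.07 kcal/day


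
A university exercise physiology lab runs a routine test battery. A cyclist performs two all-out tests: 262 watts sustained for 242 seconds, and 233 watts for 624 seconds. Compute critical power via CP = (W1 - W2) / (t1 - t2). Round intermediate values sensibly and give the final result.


W1 = P1 * t1 = 262 * 242 = 63404 J
W2 = P2 * t2 = 233 * 624 = 145392 J
CP = (63404 - 145392) / (242 - 624)
= 214.63 W

214.63 W


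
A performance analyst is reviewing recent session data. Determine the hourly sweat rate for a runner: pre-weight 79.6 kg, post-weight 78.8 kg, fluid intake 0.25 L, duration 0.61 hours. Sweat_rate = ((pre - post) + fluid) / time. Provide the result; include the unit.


Mass lost = 79.6 - 78.8 = 0.8 kg
Add fluid consumed: 0.8 + 0.25 = 1.05 L total sweat
Sweat rate = 1.05 / 0.61 = 1.721 L/h

1.721 L/h


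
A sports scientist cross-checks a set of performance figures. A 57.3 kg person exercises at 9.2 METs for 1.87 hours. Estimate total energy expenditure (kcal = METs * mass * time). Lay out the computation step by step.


Energy = METs * mass(kg) * time(h)
= 9.2 * 57.3 * 1.87
= 985.79 kcal

985.79 kcal


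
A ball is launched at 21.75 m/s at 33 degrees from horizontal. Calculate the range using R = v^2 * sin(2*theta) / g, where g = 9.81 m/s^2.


sin(2 * 33) = sin(66) = 0.913545
v^2 = 21.75^2 = 473.0625
R = 473.0625 * 0.913545 / 9.81
= 44.053 m

44.053 m


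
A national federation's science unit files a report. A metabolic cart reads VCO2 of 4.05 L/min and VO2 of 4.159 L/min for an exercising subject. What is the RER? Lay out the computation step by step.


RER = VCO2 / VO2 = 4.05 / 4.159 = 0.9738

0.9738


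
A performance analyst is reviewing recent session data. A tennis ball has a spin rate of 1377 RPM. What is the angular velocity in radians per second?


Convert RPM to rad/s: multiply by 2*pi and divide by 60
omega = 1377 * 2 * pi / 60
= 144.199 rad/s

144.199 rad/s


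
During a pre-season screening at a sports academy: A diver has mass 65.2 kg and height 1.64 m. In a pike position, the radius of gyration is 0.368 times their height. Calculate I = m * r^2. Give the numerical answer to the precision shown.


r = 0.368 * 1.64 = 0.60352 m
I = m * r^2 = 65.2 * 0.364236 = 23.748 kg*m^2

23.748 kg*m^2


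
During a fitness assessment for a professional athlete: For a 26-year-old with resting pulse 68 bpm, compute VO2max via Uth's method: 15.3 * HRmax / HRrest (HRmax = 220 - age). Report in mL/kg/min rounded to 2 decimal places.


Step 1: HRmax = 220 - 26 = 194 bpm
Step 2: Ratio = 194 / 68 = 2.8529
Step 3: VO2max = 15.3 * 2.8529 = 43.65 mL/kg/min

43.65 mL/kg/min


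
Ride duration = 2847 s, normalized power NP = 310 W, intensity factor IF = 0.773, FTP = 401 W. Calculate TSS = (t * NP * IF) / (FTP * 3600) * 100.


Numerator = 2847 * 310 * 0.773 = 682226.61
Denominator = 401 * 3600 = 1443600
TSS = 682226.61 / 1443600 * 100
= 47.26

47.26 TSS


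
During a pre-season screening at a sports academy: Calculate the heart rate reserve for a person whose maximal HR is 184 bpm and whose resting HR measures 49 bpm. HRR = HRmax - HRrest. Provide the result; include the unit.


HRmax = 184 bpm
HRrest = 49 bpm
HRR = 184 - 49 = 135 bpm

135 bpm


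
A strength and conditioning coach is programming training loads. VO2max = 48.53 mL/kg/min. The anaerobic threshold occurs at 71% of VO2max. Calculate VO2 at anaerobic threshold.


AT fraction = 71 / 100 = 0.71
AT VO2 = 48.53 * 0.71
= 34.46 mL/kg/min

34.46 mL/kg/min


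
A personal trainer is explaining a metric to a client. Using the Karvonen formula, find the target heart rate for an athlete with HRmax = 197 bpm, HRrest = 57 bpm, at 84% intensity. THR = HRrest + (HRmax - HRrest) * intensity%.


HRR = 197 - 57 = 140
THR = 57 + 140 * 0.84
= 57 + 117.6
= 174.6 bpm

174.6 bpm


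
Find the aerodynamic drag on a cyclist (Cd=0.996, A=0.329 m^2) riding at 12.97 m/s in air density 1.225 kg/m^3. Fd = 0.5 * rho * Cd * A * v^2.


Fd = 0.5 * 1.225 * 0.996 * 0.329 * 12.97^2
= 0.5 * 1.225 * 0.996 * 0.329 * 168.2209
= 33.763 N

33.763 N


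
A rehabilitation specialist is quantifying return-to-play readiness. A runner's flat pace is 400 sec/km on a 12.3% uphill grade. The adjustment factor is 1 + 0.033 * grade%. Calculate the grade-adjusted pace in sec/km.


Factor = 1 + 0.033 * 12.3 = 1.4059
Adjusted pace = 400 * 1.4059
= 562.36 sec/km

562.36 s/km


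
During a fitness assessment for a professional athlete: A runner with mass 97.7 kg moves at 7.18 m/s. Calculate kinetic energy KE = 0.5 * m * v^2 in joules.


v^2 = 7.18^2 = 51.5524
KE = 0.5 * 97.7 * 51.5524
= 2518.33 J

2518.33 J


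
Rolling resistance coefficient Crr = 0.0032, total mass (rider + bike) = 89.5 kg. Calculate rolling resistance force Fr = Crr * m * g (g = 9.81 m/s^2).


Fr = Crr * m * g
= 0.0032 * 89.5 * 9.81
= 2.81 N

2.81 N


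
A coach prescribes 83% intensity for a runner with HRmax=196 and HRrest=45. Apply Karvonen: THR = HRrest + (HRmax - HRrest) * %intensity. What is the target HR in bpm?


Heart rate reserve = 196 - 45 = 151
Intensity fraction = 83 / 100 = 0.83
THR = 45 + 151 * 0.83 = 170.33 bpm

170.33 bpm


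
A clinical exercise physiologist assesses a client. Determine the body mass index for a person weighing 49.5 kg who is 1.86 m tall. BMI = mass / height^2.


BMI = mass / height^2
= 49.5 / 1.86^2
= 49.5 / 3.4596
= 14.31 kg/m^2

14.31 kg/m^2


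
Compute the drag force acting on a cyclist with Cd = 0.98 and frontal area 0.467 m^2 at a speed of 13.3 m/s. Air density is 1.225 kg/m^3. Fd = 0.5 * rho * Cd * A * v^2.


Step 1: v^2 = 176.89
Step 2: Fd = 0.5 * 1.225 * 0.98 * 0.467 * 176.89
= 49.585 N

49.585 N


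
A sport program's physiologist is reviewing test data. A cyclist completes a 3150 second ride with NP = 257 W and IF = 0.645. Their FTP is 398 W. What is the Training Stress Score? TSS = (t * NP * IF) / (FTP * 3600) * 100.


t * NP * IF = 3150 * 257 * 0.645 = 522159.75
FTP * 3600 = 1432800
TSS = (522159.75 / 1432800) * 100 = 36.44

36.44 TSS


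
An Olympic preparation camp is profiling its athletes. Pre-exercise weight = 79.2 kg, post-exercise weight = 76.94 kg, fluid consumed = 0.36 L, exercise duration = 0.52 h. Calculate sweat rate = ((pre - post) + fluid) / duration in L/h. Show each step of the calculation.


Weight loss = 79.2 - 76.94 = 2.26 kg (approx L)
Total sweat = 2.26 + 0.36 = 2.62 L
Sweat rate = 2.62 / 0.52 = 5.038 L/h

5.038 L/h


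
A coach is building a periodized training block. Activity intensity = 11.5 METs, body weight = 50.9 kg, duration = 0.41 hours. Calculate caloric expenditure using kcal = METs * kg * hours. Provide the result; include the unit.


kcal = 11.5 * 50.9 * 0.41
= 585.35 * 0.41
= 239.99 kcal

239.99 kcal


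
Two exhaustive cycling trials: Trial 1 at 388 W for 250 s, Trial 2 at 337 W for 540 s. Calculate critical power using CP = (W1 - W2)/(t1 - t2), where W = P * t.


W1 = 388 * 250 = 97000 J
W2 = 337 * 540 = 181980 J
CP = (97000 - 181980) / (250 - 540)
= -84980 / -290
= 293.03 W

293.03 W


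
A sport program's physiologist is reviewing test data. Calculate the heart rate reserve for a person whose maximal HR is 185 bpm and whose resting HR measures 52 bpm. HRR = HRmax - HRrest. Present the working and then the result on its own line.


HRmax = 185 bpm
HRrest = 52 bpm
HRR = 185 - 52 = 133 bpm

133 bpm


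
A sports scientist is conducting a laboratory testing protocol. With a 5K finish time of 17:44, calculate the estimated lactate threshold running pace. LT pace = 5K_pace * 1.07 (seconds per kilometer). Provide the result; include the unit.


Race duration = 1064 s for 5 km
Average pace = 1064 / 5 = 212.8 s/km
LT pace = 212.8 * 1.07
= 227.7 s/km

227.7 s/km


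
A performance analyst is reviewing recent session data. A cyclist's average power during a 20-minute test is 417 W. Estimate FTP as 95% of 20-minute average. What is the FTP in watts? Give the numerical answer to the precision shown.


FTP = 20-min power * 0.95
= 417 * 0.95
= 396.15 W

396.15 W


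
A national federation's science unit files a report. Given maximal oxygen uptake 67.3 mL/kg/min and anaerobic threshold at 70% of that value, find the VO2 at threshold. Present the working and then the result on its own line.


Percentage as decimal = 0.7
VO2 at AT = 67.3 * 0.7 = 47.11 mL/kg/min

47.11 mL/kg/min


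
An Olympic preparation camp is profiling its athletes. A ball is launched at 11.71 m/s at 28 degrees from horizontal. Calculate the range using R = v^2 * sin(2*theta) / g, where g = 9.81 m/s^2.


sin(2 * 28) = sin(56) = 0.829038
v^2 = 11.71^2 = 137.1241
R = 137.1241 * 0.829038 / 9.81
= 11.588 m

11.588 m


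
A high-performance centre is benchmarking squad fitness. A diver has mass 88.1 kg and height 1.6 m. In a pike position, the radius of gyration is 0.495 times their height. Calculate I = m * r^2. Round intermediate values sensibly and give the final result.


r = 0.495 * 1.6 = 0.792 m
I = m * r^2 = 88.1 * 0.627264 = 55.262 kg*m^2

55.262 kg*m^2


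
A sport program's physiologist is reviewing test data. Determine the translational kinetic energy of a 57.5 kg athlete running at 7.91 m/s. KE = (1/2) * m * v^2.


KE = 0.5 * m * v^2
= 0.5 * 57.5 * 7.91^2
= 0.5 * 57.5 * 62.5681
= 1798.83 J

1798.83 J


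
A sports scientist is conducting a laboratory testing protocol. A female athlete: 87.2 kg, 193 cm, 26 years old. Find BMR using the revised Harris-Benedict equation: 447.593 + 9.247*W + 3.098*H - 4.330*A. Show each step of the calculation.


Intercept = 447.593
Weight contribution = 9.247 * 87.2 = 806.3384
Height contribution = 3.098 * 193 = 597.914
Age contribution = 4.33 * 26 = 112.58
BMR = 447.593 + 806.3384 + 597.914 - 112.58
= 1739.27 kcal/day

1739.27 kcal/day


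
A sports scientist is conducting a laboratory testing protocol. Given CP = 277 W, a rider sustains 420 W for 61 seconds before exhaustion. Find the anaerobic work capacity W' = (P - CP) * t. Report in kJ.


Excess power = 420 - 277 = 143 W
Work above CP = 143 * 61 = 8723 J
W' = 8.723 kJ

8.723 kJ


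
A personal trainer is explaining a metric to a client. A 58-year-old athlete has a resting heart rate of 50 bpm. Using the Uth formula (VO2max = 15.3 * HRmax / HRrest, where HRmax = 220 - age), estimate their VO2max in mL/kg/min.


HRmax = 220 - 58 = 162 bpm
Ratio = HRmax / HRrest = 162 / 50 = 3.24
VO2max = 15.3 * 3.24 = 49.57 mL/kg/min

49.57 mL/kg/min


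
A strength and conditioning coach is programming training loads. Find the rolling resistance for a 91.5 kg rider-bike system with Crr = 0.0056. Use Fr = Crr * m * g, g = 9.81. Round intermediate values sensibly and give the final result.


m * g = 91.5 * 9.81 = 897.615 N
Fr = 0.0056 * 897.615 = 5.027 N

5.027 N


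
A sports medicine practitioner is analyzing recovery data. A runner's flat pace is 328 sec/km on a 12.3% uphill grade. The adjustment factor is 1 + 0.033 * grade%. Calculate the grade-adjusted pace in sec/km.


Factor = 1 + 0.033 * 12.3 = 1.4059
Adjusted pace = 328 * 1.4059
= 461.14 sec/km

461.14 s/km


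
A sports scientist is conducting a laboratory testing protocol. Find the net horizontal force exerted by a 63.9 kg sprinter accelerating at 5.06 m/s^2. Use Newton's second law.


Newton's second law: F = m * a
F = 63.9 * 5.06 = 323.33 N

323.33 N


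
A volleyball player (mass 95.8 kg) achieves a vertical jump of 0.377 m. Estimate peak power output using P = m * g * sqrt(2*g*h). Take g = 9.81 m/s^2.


2 * g * h = 2 * 9.81 * 0.377 = 7.39674
sqrt(7.39674) = 2.719695 m/s
P = 95.8 * 9.81 * 2.719695 = 2555.96 W

2555.96 W


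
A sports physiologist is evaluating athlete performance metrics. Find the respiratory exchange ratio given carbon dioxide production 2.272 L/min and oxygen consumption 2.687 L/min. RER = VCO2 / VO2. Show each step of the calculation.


VCO2 = 2.272 L/min
VO2 = 2.687 L/min
RER = 2.272 / 2.687 = 0.8456

0.8456


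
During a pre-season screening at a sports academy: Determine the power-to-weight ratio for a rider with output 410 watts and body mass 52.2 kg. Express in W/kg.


P/W = 410 / 52.2 = 7.854 W/kg

7.854 W/kg


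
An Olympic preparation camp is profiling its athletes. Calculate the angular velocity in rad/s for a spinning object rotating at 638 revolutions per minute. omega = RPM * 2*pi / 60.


omega = RPM * 2*pi / 60
= 638 * 6.28318531 / 60
= 66.811 rad/s

66.811 rad/s


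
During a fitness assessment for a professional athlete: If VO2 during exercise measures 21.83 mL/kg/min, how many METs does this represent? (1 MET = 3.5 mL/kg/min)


METs = VO2 / 3.5 = 21.83 / 3.5 = 6.24

6.24 METs


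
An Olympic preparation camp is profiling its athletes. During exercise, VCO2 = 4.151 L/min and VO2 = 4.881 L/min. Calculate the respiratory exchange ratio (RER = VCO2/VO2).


RER = VCO2 / VO2
= 4.151 / 4.881
= 0.8504

0.8504


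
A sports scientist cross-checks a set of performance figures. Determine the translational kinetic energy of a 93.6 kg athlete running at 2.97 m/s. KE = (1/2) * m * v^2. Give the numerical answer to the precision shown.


KE = 0.5 * m * v^2
= 0.5 * 93.6 * 2.97^2
= 0.5 * 93.6 * 8.8209
= 412.82 J

412.82 J


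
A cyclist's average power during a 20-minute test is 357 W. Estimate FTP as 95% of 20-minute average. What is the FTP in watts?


FTP = 20-min power * 0.95
= 357 * 0.95
= 339.15 W

339.15 W


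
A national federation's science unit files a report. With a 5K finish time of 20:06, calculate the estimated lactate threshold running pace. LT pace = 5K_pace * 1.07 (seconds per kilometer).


Race duration = 1206 s for 5 km
Average pace = 1206 / 5 = 241.2 s/km
LT pace = 241.2 * 1.07
= 258.08 s/km

258.08 s/km


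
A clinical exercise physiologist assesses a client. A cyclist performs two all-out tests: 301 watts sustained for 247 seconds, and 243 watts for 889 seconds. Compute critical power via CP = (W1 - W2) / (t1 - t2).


W1 = P1 * t1 = 301 * 247 = 74347 J
W2 = P2 * t2 = 243 * 889 = 216027 J
CP = (74347 - 216027) / (247 - 889)
= 220.69 W

220.69 W


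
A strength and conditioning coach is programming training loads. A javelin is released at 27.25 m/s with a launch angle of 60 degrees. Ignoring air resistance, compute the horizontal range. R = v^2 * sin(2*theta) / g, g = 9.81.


Launch speed squared = 742.5625
sin(2 * 60 deg) = 0.866025
Range = 742.5625 * 0.866025 / 9.81
= 65.553 m

65.553 m


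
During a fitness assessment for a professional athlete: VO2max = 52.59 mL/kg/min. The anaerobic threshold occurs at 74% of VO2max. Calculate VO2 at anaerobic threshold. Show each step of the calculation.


AT fraction = 74 / 100 = 0.74
AT VO2 = 52.59 * 0.74
= 38.92 mL/kg/min

38.92 mL/kg/min


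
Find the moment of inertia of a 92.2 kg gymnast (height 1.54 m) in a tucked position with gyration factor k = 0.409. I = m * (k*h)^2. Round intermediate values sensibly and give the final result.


Radius of gyration = 0.409 * 1.54 = 0.62986 m
I = 92.2 * 0.62986^2
= 92.2 * 0.396724
= 36.578 kg*m^2

36.578 kg*m^2


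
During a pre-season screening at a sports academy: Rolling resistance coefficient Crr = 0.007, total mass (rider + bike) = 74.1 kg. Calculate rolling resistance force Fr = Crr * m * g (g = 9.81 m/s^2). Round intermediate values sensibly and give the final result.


Fr = Crr * m * g
= 0.007 * 74.1 * 9.81
= 5.088 N

5.088 N


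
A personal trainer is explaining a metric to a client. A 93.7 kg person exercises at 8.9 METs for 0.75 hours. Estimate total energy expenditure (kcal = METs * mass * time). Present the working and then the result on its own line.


Energy = METs * mass(kg) * time(h)
= 8.9 * 93.7 * 0.75
= 625.45 kcal

625.45 kcal


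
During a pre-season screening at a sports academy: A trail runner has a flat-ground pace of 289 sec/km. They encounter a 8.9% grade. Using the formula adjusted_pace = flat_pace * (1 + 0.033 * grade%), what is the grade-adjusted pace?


Grade factor = 1 + 0.033 * 8.9 = 1.2937
Adjusted = 289 * 1.2937 = 373.88 sec/km

373.88 s/km


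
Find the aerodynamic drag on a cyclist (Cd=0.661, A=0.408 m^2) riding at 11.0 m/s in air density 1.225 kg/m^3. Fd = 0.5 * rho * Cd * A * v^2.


Fd = 0.5 * 1.225 * 0.661 * 0.408 * 11.0^2
= 0.5 * 1.225 * 0.661 * 0.408 * 121.0
= 19.987 N

19.987 N


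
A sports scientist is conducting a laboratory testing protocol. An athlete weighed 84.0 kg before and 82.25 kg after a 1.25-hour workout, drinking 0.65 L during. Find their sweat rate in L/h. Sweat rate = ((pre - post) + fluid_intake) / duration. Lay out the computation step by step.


Body mass change = 1.75 kg
Total sweat loss = 1.75 + 0.65 = 2.4 L
Rate = 2.4 / 1.25 = 1.92 L/h

1.92 L/h


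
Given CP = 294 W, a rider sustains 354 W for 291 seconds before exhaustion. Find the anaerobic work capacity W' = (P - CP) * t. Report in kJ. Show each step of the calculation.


Excess power = 354 - 294 = 60 W
Work above CP = 60 * 291 = 17460 J
W' = 17.46 kJ

17.46 kJ


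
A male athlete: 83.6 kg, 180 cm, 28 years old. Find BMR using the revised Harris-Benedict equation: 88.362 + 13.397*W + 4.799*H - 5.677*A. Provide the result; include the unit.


Intercept = 88.362
Weight contribution = 13.397 * 83.6 = 1119.9892
Height contribution = 4.799 * 180 = 863.82
Age contribution = 5.677 * 28 = 158.956
BMR = 88.362 + 1119.9892 + 863.82 - 158.956
= 1913.22 kcal/day

1913.22 kcal/day


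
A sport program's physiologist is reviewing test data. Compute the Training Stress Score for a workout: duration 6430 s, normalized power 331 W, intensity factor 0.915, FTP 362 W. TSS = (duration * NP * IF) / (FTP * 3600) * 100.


Product = 6430 * 331 * 0.915 = 1947421.95
Base = 362 * 3600 = 1303200
TSS = 1947421.95 / 1303200 * 100 = 149.43

149.43 TSS


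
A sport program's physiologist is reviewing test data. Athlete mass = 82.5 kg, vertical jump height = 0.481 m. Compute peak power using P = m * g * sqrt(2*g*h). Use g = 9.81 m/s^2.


sqrt(2 * 9.81 * 0.481) = sqrt(9.43722) = 3.072006 m/s
P = 82.5 * 9.81 * 3.072006
= 2486.25 W

2486.25 W


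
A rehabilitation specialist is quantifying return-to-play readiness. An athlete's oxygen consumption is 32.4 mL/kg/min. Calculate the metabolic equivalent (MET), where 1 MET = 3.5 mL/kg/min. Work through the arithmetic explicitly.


MET = VO2 / 3.5
= 32.4 / 3.5
= 9.26 METs

9.26 METs


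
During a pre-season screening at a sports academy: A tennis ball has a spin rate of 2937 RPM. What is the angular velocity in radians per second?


Convert RPM to rad/s: multiply by 2*pi and divide by 60
omega = 2937 * 2 * pi / 60
= 307.562 rad/s

307.562 rad/s


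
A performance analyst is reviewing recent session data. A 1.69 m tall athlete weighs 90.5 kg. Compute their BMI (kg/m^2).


height^2 = 2.8561 m^2
BMI = 90.5 / 2.8561 = 31.69 kg/m^2

31.69 kg/m^2


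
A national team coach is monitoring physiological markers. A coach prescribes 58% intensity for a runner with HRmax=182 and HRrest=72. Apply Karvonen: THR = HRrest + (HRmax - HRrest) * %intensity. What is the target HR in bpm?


Heart rate reserve = 182 - 72 = 110
Intensity fraction = 58 / 100 = 0.58
THR = 72 + 110 * 0.58 = 135.8 bpm

135.8 bpm


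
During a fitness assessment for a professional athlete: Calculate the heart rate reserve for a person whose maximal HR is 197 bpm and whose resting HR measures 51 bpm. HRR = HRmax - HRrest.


HRmax = 197 bpm
HRrest = 51 bpm
HRR = 197 - 51 = 146 bpm

146 bpm


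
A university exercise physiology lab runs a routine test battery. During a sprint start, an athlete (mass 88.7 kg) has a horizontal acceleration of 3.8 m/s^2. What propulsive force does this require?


Propulsive force = mass * acceleration
= 88.7 kg * 3.8 m/s^2
= 337.06 N

337.06 N


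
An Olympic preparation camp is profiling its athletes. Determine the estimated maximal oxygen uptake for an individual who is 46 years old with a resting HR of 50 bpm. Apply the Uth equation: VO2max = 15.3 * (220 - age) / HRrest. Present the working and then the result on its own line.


HRmax = 220 - 46 = 174
VO2max = 15.3 * (174 / 50)
= 15.3 * 3.48
= 53.24 mL/kg/min

53.24 mL/kg/min


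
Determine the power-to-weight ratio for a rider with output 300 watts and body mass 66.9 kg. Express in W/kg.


P/W = 300 / 66.9 = 4.484 W/kg

4.484 W/kg


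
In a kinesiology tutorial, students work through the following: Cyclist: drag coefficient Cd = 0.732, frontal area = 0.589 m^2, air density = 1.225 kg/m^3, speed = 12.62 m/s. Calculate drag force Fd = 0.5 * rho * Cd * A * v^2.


v^2 = 12.62^2 = 159.2644
Fd = 0.5 * 1.225 * 0.732 * 0.589 * 159.2644
= 42.058 N

42.058 N


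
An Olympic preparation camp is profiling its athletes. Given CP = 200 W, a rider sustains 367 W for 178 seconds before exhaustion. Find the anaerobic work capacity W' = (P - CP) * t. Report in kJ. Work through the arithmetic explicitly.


Excess power = 367 - 200 = 167 W
Work above CP = 167 * 178 = 29726 J
W' = 29.726 kJ

29.726 kJ


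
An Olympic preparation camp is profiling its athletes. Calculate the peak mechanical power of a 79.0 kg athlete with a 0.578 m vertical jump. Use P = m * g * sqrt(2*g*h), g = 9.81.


First, sqrt(2gh) = sqrt(2 * 9.81 * 0.578)
= sqrt(11.34036) = 3.367545 m/s
Power = 79.0 * 9.81 * 3.367545 = 2609.81 W

2609.81 W


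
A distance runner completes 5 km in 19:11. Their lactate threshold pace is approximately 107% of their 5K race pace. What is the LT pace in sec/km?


Convert to seconds: 19 min 11 s = 1151 s
Pace per km = 1151 / 5 = 230.2 s/km
LT pace = 230.2 * 1.07 = 246.31 s/km

246.31 s/km


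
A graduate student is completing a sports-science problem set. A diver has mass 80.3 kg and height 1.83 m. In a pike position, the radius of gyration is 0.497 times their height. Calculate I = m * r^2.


r = 0.497 * 1.83 = 0.90951 m
I = m * r^2 = 80.3 * 0.827208 = 66.425 kg*m^2

66.425 kg*m^2


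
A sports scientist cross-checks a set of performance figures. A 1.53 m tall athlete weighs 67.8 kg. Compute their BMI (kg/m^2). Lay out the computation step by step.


height^2 = 2.3409 m^2
BMI = 67.8 / 2.3409 = 28.96 kg/m^2

28.96 kg/m^2


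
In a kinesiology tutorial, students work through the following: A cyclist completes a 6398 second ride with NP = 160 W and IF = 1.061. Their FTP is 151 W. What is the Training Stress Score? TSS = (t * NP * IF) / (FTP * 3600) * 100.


t * NP * IF = 6398 * 160 * 1.061 = 1086124.48
FTP * 3600 = 543600
TSS = (1086124.48 / 543600) * 100 = 199.8

199.8 TSS


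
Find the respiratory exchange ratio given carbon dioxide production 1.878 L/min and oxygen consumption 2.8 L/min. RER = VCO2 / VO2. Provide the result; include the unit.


VCO2 = 1.878 L/min
VO2 = 2.8 L/min
RER = 1.878 / 2.8 = 0.6707

0.6707


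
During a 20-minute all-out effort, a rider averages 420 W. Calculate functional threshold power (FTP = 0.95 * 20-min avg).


FTP = 0.95 * 420
= 399.0 W

399.0 W


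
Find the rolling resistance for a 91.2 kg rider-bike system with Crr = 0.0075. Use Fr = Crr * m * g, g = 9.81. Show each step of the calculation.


m * g = 91.2 * 9.81 = 894.672 N
Fr = 0.0075 * 894.672 = 6.71 N

6.71 N


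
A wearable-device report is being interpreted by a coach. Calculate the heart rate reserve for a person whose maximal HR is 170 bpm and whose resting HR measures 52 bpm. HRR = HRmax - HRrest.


HRmax = 170 bpm
HRrest = 52 bpm
HRR = 170 - 52 = 118 bpm

118 bpm


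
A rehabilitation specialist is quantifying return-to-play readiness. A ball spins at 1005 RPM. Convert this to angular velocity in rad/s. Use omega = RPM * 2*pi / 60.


omega = 1005 * 2 * pi / 60
= 1005 * 6.28318531 / 60
= 6314.601 / 60
= 105.243 rad/s

105.243 rad/s


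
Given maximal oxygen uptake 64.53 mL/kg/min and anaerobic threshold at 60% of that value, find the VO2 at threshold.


Percentage as decimal = 0.6
VO2 at AT = 64.53 * 0.6 = 38.72 mL/kg/min

38.72 mL/kg/min


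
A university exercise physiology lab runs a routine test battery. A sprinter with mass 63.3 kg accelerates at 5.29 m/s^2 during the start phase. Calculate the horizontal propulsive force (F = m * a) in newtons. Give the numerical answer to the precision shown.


F = m * a
= 63.3 * 5.29
= 334.86 N

334.86 N


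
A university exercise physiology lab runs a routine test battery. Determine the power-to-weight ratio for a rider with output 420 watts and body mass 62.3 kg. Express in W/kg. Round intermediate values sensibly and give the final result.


P/W = 420 / 62.3 = 6.742 W/kg

6.742 W/kg


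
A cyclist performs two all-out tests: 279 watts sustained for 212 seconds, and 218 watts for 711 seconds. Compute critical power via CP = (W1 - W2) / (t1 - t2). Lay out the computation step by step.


W1 = P1 * t1 = 279 * 212 = 59148 J
W2 = P2 * t2 = 218 * 711 = 154998 J
CP = (59148 - 154998) / (212 - 711)
= 192.08 W

192.08 W


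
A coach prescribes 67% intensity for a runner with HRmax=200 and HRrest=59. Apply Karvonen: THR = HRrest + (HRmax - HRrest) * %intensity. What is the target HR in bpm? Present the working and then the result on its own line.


Heart rate reserve = 200 - 59 = 141
Intensity fraction = 67 / 100 = 0.67
THR = 59 + 141 * 0.67 = 153.47 bpm

153.47 bpm


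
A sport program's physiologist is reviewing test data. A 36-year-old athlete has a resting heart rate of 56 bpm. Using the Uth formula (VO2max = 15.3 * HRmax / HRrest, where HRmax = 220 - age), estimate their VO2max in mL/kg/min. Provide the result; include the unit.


HRmax = 220 - 36 = 184 bpm
Ratio = HRmax / HRrest = 184 / 56 = 3.2857
VO2max = 15.3 * 3.2857 = 50.27 mL/kg/min

50.27 mL/kg/min


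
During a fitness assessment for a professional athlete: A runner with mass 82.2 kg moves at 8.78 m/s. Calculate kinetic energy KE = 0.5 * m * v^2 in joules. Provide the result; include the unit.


v^2 = 8.78^2 = 77.0884
KE = 0.5 * 82.2 * 77.0884
= 3168.33 J

3168.33 J


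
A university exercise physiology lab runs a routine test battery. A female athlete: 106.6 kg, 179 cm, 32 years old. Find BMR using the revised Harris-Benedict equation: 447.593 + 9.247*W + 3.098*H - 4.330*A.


Intercept = 447.593
Weight contribution = 9.247 * 106.6 = 985.7302
Height contribution = 3.098 * 179 = 554.542
Age contribution = 4.33 * 32 = 138.56
BMR = 447.593 + 985.7302 + 554.542 - 138.56
= 1849.31 kcal/day

1849.31 kcal/day


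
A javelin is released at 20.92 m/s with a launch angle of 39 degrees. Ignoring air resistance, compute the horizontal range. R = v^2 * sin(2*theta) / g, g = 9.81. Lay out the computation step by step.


Launch speed squared = 437.6464
sin(2 * 39 deg) = 0.978148
Range = 437.6464 * 0.978148 / 9.81
= 43.637 m

43.637 m


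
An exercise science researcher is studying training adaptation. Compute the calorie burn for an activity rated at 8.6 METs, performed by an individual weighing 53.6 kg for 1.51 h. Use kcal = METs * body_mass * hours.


Product of METs and mass = 8.6 * 53.6 = 460.96
Total kcal = 460.96 * 1.51 = 696.05 kcal

696.05 kcal


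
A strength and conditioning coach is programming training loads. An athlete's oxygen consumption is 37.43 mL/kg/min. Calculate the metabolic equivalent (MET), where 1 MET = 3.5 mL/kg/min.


MET = VO2 / 3.5
= 37.43 / 3.5
= 10.69 METs

10.69 METs


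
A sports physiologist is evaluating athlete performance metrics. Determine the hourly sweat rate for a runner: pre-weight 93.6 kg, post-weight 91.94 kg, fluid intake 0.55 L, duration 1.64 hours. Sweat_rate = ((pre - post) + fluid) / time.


Mass lost = 93.6 - 91.94 = 1.66 kg
Add fluid consumed: 1.66 + 0.55 = 2.21 L total sweat
Sweat rate = 2.21 / 1.64 = 1.348 L/h

1.348 L/h


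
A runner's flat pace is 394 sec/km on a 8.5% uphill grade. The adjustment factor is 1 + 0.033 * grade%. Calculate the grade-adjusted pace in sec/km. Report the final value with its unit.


Factor = 1 + 0.033 * 8.5 = 1.2805
Adjusted pace = 394 * 1.2805
= 504.52 sec/km

504.52 s/km


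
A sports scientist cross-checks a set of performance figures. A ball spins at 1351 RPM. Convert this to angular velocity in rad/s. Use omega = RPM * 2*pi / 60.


omega = 1351 * 2 * pi / 60
= 1351 * 6.28318531 / 60
= 8488.583 / 60
= 141.476 rad/s

141.476 rad/s


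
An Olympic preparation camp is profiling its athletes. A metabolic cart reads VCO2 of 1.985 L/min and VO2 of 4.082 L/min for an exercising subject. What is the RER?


RER = VCO2 / VO2 = 1.985 / 4.082 = 0.4863

0.4863


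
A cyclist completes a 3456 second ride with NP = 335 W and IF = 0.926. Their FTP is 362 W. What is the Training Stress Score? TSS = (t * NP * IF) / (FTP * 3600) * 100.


t * NP * IF = 3456 * 335 * 0.926 = 1072085.76
FTP * 3600 = 1303200
TSS = (1072085.76 / 1303200) * 100 = 82.27

82.27 TSS


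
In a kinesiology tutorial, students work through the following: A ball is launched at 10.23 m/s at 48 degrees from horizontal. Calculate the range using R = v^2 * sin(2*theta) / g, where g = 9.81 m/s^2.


sin(2 * 48) = sin(96) = 0.994522
v^2 = 10.23^2 = 104.6529
R = 104.6529 * 0.994522 / 9.81
= 10.61 m

10.61 m


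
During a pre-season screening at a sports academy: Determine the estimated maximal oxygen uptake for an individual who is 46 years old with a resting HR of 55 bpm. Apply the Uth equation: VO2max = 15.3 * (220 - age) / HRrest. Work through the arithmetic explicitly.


HRmax = 220 - 46 = 174
VO2max = 15.3 * (174 / 55)
= 15.3 * 3.1636
= 48.4 mL/kg/min

48.4 mL/kg/min


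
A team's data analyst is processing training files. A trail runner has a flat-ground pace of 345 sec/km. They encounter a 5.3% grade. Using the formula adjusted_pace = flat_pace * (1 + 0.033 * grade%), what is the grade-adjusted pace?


Grade factor = 1 + 0.033 * 5.3 = 1.1749
Adjusted = 345 * 1.1749 = 405.34 sec/km

405.34 s/km


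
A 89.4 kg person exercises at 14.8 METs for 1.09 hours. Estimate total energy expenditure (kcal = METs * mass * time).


Energy = METs * mass(kg) * time(h)
= 14.8 * 89.4 * 1.09
= 1442.2 kcal

1442.2 kcal


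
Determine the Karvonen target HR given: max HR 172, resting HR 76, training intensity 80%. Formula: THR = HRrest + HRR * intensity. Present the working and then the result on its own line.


HRR = HRmax - HRrest = 172 - 76 = 96
THR = 76 + 96 * 0.8
= 152.8 bpm

152.8 bpm


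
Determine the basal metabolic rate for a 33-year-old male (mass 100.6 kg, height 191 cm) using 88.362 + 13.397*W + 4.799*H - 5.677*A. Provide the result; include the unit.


BMR = 88.362 + 13.397*100.6 + 4.799*191 - 5.677*33
= 2165.37 kcal/day

2165.37 kcal/day


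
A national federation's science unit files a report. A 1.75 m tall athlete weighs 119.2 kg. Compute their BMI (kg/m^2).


height^2 = 3.0625 m^2
BMI = 119.2 / 3.0625 = 38.92 kg/m^2

38.92 kg/m^2


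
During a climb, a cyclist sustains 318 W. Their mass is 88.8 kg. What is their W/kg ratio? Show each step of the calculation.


Power-to-weight = 318 W / 88.8 kg
= 3.581 W/kg

3.581 W/kg


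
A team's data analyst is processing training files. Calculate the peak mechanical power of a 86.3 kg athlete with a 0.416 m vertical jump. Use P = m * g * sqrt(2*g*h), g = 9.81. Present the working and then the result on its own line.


First, sqrt(2gh) = sqrt(2 * 9.81 * 0.416)
= sqrt(8.16192) = 2.856907 m/s
Power = 86.3 * 9.81 * 2.856907 = 2418.67 W

2418.67 W


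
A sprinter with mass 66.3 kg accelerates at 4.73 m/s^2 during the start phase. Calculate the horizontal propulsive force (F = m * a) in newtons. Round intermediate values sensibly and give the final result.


F = m * a
= 66.3 * 4.73
= 313.6 N

313.6 N
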